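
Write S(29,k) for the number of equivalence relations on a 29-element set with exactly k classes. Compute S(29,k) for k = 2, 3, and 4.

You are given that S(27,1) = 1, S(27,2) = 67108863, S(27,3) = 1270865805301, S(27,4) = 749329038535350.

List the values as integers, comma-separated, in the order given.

r28: T_28,1=1×1+0=1; T_28,2=2×67108863+1=134217727; T_28,3=3×1270865805301+67108863=3812664524766; T_28,4=4×749329038535350+1270865805301=2998587019946701
r29: T_29,2=2×134217727+1=268435455; T_29,3=3×3812664524766+134217727=11438127792025; T_29,4=4×2998587019946701+3812664524766=11998160744311570
Read S(29,2) = 268435455, S(29,3) = 11438127792025, S(29,4) = 11998160744311570.

268435455, 11438127792025, 11998160744311570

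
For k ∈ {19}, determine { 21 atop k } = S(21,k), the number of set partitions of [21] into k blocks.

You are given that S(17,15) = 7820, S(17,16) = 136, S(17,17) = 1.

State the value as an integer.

19285

row 18: T[18][16]=16·136+7820=9996  T[18][17]=17·1+136=153  T[18][18]=18·0+1=1
row 19: T[19][17]=17·153+9996=12597  T[19][18]=18·1+153=171  T[19][19]=19·0+1=1
row 20: T[20][18]=18·171+12597=15675  T[20][19]=19·1+171=190
row 21: T[21][19]=19·190+15675=19285
Read S(21,19) = 19285.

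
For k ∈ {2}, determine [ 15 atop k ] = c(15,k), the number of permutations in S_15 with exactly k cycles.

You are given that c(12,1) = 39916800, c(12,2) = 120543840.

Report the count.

283465647360

row 13: T[13][1]=12·39916800+0=479001600  T[13][2]=12·120543840+39916800=1486442880
row 14: T[14][1]=13·479001600+0=6227020800  T[14][2]=13·1486442880+479001600=19802759040
row 15: T[15][2]=14·19802759040+6227020800=283465647360
Read c(15,2) = 283465647360.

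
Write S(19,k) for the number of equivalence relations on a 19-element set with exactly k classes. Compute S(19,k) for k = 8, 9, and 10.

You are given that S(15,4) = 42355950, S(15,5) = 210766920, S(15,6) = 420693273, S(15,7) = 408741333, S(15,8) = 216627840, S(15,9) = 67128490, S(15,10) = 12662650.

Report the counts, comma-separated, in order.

1709751003480, 1144614626805, 477297033785

i=16: T(16,5)=42355950+5·210766920=1096190550 | T(16,6)=210766920+6·420693273=2734926558 | T(16,7)=420693273+7·408741333=3281882604 | T(16,8)=408741333+8·216627840=2141764053 | T(16,9)=216627840+9·67128490=820784250 | T(16,10)=67128490+10·12662650=193754990
i=17: T(17,6)=1096190550+6·2734926558=17505749898 | T(17,7)=2734926558+7·3281882604=25708104786 | T(17,8)=3281882604+8·2141764053=20415995028 | T(17,9)=2141764053+9·820784250=9528822303 | T(17,10)=820784250+10·193754990=2758334150
i=18: T(18,7)=17505749898+7·25708104786=197462483400 | T(18,8)=25708104786+8·20415995028=189036065010 | T(18,9)=20415995028+9·9528822303=106175395755 | T(18,10)=9528822303+10·2758334150=37112163803
i=19: T(19,8)=197462483400+8·189036065010=1709751003480 | T(19,9)=189036065010+9·106175395755=1144614626805 | T(19,10)=106175395755+10·37112163803=477297033785
Read S(19,8) = 1709751003480, S(19,9) = 1144614626805, S(19,10) = 477297033785.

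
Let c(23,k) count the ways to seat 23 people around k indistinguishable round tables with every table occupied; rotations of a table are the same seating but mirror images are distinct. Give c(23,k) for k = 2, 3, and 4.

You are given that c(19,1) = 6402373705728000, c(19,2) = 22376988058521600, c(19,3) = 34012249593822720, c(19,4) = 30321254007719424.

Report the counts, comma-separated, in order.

@20  (20,1):6402373705728000·19+0→121645100408832000, (20,2):22376988058521600·19+6402373705728000→431565146817638400, (20,3):34012249593822720·19+22376988058521600→668609730341153280, (20,4):30321254007719424·19+34012249593822720→610116075740491776
@21  (21,1):121645100408832000·20+0→2432902008176640000, (21,2):431565146817638400·20+121645100408832000→8752948036761600000, (21,3):668609730341153280·20+431565146817638400→13803759753640704000, (21,4):610116075740491776·20+668609730341153280→12870931245150988800
@22  (22,1):2432902008176640000·21+0→51090942171709440000, (22,2):8752948036761600000·21+2432902008176640000→186244810780170240000, (22,3):13803759753640704000·21+8752948036761600000→298631902863216384000, (22,4):12870931245150988800·21+13803759753640704000→284093315901811468800
@23  (23,2):186244810780170240000·22+51090942171709440000→4148476779335454720000, (23,3):298631902863216384000·22+186244810780170240000→6756146673770930688000, (23,4):284093315901811468800·22+298631902863216384000→6548684852703068697600
Read c(23,2) = 4148476779335454720000, c(23,3) = 6756146673770930688000, c(23,4) = 6548684852703068697600.

4148476779335454720000, 6756146673770930688000, 6548684852703068697600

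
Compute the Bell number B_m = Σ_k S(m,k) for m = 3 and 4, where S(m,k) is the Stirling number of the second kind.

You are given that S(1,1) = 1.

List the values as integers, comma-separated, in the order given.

i=2: T(2,1)=0+1·1=1 | T(2,2)=1+2·0=1
i=3: T(3,1)=0+1·1=1 | T(3,2)=1+2·1=3 | T(3,3)=1+3·0=1
i=4: T(4,1)=0+1·1=1 | T(4,2)=1+2·3=7 | T(4,3)=3+3·1=6 | T(4,4)=1+4·0=1
B_3 = ΣS(3,k) = 1+3+1 = 5
B_4 = ΣS(4,k) = 1+7+6+1 = 15

5, 15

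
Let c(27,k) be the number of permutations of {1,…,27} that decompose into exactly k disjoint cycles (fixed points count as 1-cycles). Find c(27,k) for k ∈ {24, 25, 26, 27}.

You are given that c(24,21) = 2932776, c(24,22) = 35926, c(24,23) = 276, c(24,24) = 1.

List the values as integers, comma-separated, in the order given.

6160050, 58500, 351, 1

@25  (25,22):35926·24+2932776→3795000, (25,23):276·24+35926→42550, (25,24):1·24+276→300, (25,25):0·24+1→1
@26  (26,23):42550·25+3795000→4858750, (26,24):300·25+42550→50050, (26,25):1·25+300→325, (26,26):0·25+1→1
@27  (27,24):50050·26+4858750→6160050, (27,25):325·26+50050→58500, (27,26):1·26+325→351, (27,27):0·26+1→1
Read c(27,24) = 6160050, c(27,25) = 58500, c(27,26) = 351, c(27,27) = 1.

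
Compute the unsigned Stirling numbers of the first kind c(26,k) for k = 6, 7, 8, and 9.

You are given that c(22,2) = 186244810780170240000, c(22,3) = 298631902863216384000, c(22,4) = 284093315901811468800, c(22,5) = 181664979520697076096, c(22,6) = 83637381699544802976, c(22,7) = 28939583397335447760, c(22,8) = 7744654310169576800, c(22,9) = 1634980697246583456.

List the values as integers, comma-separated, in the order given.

35770355645907606826362624, 13746468217967926978680000, 4144457803247115877036800, 1001369304512841374110000

[23] T[23,3]:22*298631902863216384000+186244810780170240000=6756146673770930688000 · T[23,4]:22*284093315901811468800+298631902863216384000=6548684852703068697600 · T[23,5]:22*181664979520697076096+284093315901811468800=4280722865357147142912 · T[23,6]:22*83637381699544802976+181664979520697076096=2021687376910682741568 · T[23,7]:22*28939583397335447760+83637381699544802976=720308216440924653696 · T[23,8]:22*7744654310169576800+28939583397335447760=199321978221066137360 · T[23,9]:22*1634980697246583456+7744654310169576800=43714229649594412832
[24] T[24,4]:23*6548684852703068697600+6756146673770930688000=157375898285941510732800 · T[24,5]:23*4280722865357147142912+6548684852703068697600=105005310755917452984576 · T[24,6]:23*2021687376910682741568+4280722865357147142912=50779532534302850198976 · T[24,7]:23*720308216440924653696+2021687376910682741568=18588776355051949776576 · T[24,8]:23*199321978221066137360+720308216440924653696=5304713715525445812976 · T[24,9]:23*43714229649594412832+199321978221066137360=1204749260161737632496
[25] T[25,5]:24*105005310755917452984576+157375898285941510732800=2677503356427960382362624 · T[25,6]:24*50779532534302850198976+105005310755917452984576=1323714091579185857760000 · T[25,7]:24*18588776355051949776576+50779532534302850198976=496910165055549644836800 · T[25,8]:24*5304713715525445812976+18588776355051949776576=145901905527662649288000 · T[25,9]:24*1204749260161737632496+5304713715525445812976=34218695959407148992880
[26] T[26,6]:25*1323714091579185857760000+2677503356427960382362624=35770355645907606826362624 · T[26,7]:25*496910165055549644836800+1323714091579185857760000=13746468217967926978680000 · T[26,8]:25*145901905527662649288000+496910165055549644836800=4144457803247115877036800 · T[26,9]:25*34218695959407148992880+145901905527662649288000=1001369304512841374110000
Read c(26,6) = 35770355645907606826362624, c(26,7) = 13746468217967926978680000, c(26,8) = 4144457803247115877036800, c(26,9) = 1001369304512841374110000.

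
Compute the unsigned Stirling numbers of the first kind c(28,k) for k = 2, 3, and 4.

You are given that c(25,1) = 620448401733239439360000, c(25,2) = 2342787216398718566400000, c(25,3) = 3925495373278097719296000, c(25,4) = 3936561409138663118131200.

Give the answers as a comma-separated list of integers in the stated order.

@26  (26,1):620448401733239439360000·25+0→15511210043330985984000000, (26,2):2342787216398718566400000·25+620448401733239439360000→59190128811701203599360000, (26,3):3925495373278097719296000·25+2342787216398718566400000→100480171548351161548800000, (26,4):3936561409138663118131200·25+3925495373278097719296000→102339530601744675672576000
@27  (27,1):15511210043330985984000000·26+0→403291461126605635584000000, (27,2):59190128811701203599360000·26+15511210043330985984000000→1554454559147562279567360000, (27,3):100480171548351161548800000·26+59190128811701203599360000→2671674589068831403868160000, (27,4):102339530601744675672576000·26+100480171548351161548800000→2761307967193712729035776000
@28  (28,2):1554454559147562279567360000·27+403291461126605635584000000→42373564558110787183902720000, (28,3):2671674589068831403868160000·27+1554454559147562279567360000→73689668464006010184007680000, (28,4):2761307967193712729035776000·27+2671674589068831403868160000→77226989703299075087834112000
Read c(28,2) = 42373564558110787183902720000, c(28,3) = 73689668464006010184007680000, c(28,4) = 77226989703299075087834112000.

42373564558110787183902720000, 73689668464006010184007680000, 77226989703299075087834112000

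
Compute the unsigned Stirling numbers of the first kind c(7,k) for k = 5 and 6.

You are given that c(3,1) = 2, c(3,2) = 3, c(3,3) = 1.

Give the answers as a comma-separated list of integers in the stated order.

row 4: T[4][2]=3·3+2=11  T[4][3]=3·1+3=6  T[4][4]=3·0+1=1
row 5: T[5][3]=4·6+11=35  T[5][4]=4·1+6=10  T[5][5]=4·0+1=1
row 6: T[6][4]=5·10+35=85  T[6][5]=5·1+10=15  T[6][6]=5·0+1=1
row 7: T[7][5]=6·15+85=175  T[7][6]=6·1+15=21
Read c(7,5) = 175, c(7,6) = 21.

175, 21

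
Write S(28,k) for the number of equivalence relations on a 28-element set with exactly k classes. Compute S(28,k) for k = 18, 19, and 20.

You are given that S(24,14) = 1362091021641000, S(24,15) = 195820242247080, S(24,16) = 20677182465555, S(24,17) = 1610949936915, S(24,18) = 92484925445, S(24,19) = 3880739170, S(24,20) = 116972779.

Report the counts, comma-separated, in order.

r25: T_25,15=15×195820242247080+1362091021641000=4299394655347200; T_25,16=16×20677182465555+195820242247080=526655161695960; T_25,17=17×1610949936915+20677182465555=48063331393110; T_25,18=18×92484925445+1610949936915=3275678594925; T_25,19=19×3880739170+92484925445=166218969675; T_25,20=20×116972779+3880739170=6220194750
r26: T_26,16=16×526655161695960+4299394655347200=12725877242482560; T_26,17=17×48063331393110+526655161695960=1343731795378830; T_26,18=18×3275678594925+48063331393110=107025546101760; T_26,19=19×166218969675+3275678594925=6433839018750; T_26,20=20×6220194750+166218969675=290622864675
r27: T_27,17=17×1343731795378830+12725877242482560=35569317763922670; T_27,18=18×107025546101760+1343731795378830=3270191625210510; T_27,19=19×6433839018750+107025546101760=229268487458010; T_27,20=20×290622864675+6433839018750=12246296312250
r28: T_28,18=18×3270191625210510+35569317763922670=94432767017711850; T_28,19=19×229268487458010+3270191625210510=7626292886912700; T_28,20=20×12246296312250+229268487458010=474194413703010
Read S(28,18) = 94432767017711850, S(28,19) = 7626292886912700, S(28,20) = 474194413703010.

94432767017711850, 7626292886912700, 474194413703010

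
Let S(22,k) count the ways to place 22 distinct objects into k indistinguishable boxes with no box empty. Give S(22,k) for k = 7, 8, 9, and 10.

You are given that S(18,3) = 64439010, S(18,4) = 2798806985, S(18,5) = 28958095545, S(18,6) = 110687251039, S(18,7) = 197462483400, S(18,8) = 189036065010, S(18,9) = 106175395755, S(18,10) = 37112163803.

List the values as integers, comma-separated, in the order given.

[19] T[19,4]:4*2798806985+64439010=11259666950 · T[19,5]:5*28958095545+2798806985=147589284710 · T[19,6]:6*110687251039+28958095545=693081601779 · T[19,7]:7*197462483400+110687251039=1492924634839 · T[19,8]:8*189036065010+197462483400=1709751003480 · T[19,9]:9*106175395755+189036065010=1144614626805 · T[19,10]:10*37112163803+106175395755=477297033785
[20] T[20,5]:5*147589284710+11259666950=749206090500 · T[20,6]:6*693081601779+147589284710=4306078895384 · T[20,7]:7*1492924634839+693081601779=11143554045652 · T[20,8]:8*1709751003480+1492924634839=15170932662679 · T[20,9]:9*1144614626805+1709751003480=12011282644725 · T[20,10]:10*477297033785+1144614626805=5917584964655
[21] T[21,6]:6*4306078895384+749206090500=26585679462804 · T[21,7]:7*11143554045652+4306078895384=82310957214948 · T[21,8]:8*15170932662679+11143554045652=132511015347084 · T[21,9]:9*12011282644725+15170932662679=123272476465204 · T[21,10]:10*5917584964655+12011282644725=71187132291275
[22] T[22,7]:7*82310957214948+26585679462804=602762379967440 · T[22,8]:8*132511015347084+82310957214948=1142399079991620 · T[22,9]:9*123272476465204+132511015347084=1241963303533920 · T[22,10]:10*71187132291275+123272476465204=835143799377954
Read S(22,7) = 602762379967440, S(22,8) = 1142399079991620, S(22,9) = 1241963303533920, S(22,10) = 835143799377954.

602762379967440, 1142399079991620, 1241963303533920, 835143799377954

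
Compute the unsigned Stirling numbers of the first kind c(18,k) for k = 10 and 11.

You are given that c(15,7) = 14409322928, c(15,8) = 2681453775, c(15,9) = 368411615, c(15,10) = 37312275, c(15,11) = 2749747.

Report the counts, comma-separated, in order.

577924894833, 60202693980

row 16: T[16][8]=15·2681453775+14409322928=54631129553  T[16][9]=15·368411615+2681453775=8207628000  T[16][10]=15·37312275+368411615=928095740  T[16][11]=15·2749747+37312275=78558480
row 17: T[17][9]=16·8207628000+54631129553=185953177553  T[17][10]=16·928095740+8207628000=23057159840  T[17][11]=16·78558480+928095740=2185031420
row 18: T[18][10]=17·23057159840+185953177553=577924894833  T[18][11]=17·2185031420+23057159840=60202693980
Read c(18,10) = 577924894833, c(18,11) = 60202693980.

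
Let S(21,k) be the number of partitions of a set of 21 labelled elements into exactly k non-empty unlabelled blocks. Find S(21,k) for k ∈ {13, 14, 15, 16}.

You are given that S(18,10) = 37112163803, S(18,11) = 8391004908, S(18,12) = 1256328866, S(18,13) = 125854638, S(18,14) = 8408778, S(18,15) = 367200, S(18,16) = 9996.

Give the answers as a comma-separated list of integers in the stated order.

1204909218331, 149304004500, 13087462580, 809944464

r19: T_19,11=11×8391004908+37112163803=129413217791; T_19,12=12×1256328866+8391004908=23466951300; T_19,13=13×125854638+1256328866=2892439160; T_19,14=14×8408778+125854638=243577530; T_19,15=15×367200+8408778=13916778; T_19,16=16×9996+367200=527136
r20: T_20,12=12×23466951300+129413217791=411016633391; T_20,13=13×2892439160+23466951300=61068660380; T_20,14=14×243577530+2892439160=6302524580; T_20,15=15×13916778+243577530=452329200; T_20,16=16×527136+13916778=22350954
r21: T_21,13=13×61068660380+411016633391=1204909218331; T_21,14=14×6302524580+61068660380=149304004500; T_21,15=15×452329200+6302524580=13087462580; T_21,16=16×22350954+452329200=809944464
Read S(21,13) = 1204909218331, S(21,14) = 149304004500, S(21,15) = 13087462580, S(21,16) = 809944464.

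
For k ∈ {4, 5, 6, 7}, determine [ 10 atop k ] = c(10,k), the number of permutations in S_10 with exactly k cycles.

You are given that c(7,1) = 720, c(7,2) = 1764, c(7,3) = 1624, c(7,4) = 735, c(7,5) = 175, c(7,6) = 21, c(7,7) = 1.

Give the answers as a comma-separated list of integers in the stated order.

i=8: T(8,2)=720+7·1764=13068 | T(8,3)=1764+7·1624=13132 | T(8,4)=1624+7·735=6769 | T(8,5)=735+7·175=1960 | T(8,6)=175+7·21=322 | T(8,7)=21+7·1=28
i=9: T(9,3)=13068+8·13132=118124 | T(9,4)=13132+8·6769=67284 | T(9,5)=6769+8·1960=22449 | T(9,6)=1960+8·322=4536 | T(9,7)=322+8·28=546
i=10: T(10,4)=118124+9·67284=723680 | T(10,5)=67284+9·22449=269325 | T(10,6)=22449+9·4536=63273 | T(10,7)=4536+9·546=9450
Read c(10,4) = 723680, c(10,5) = 269325, c(10,6) = 63273, c(10,7) = 9450.

723680, 269325, 63273, 9450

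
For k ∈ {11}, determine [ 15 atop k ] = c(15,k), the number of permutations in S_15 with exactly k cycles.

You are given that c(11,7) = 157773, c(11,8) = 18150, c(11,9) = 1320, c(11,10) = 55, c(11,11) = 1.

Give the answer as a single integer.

[12] T[12,8]:11*18150+157773=357423 · T[12,9]:11*1320+18150=32670 · T[12,10]:11*55+1320=1925 · T[12,11]:11*1+55=66
[13] T[13,9]:12*32670+357423=749463 · T[13,10]:12*1925+32670=55770 · T[13,11]:12*66+1925=2717
[14] T[14,10]:13*55770+749463=1474473 · T[14,11]:13*2717+55770=91091
[15] T[15,11]:14*91091+1474473=2749747
Read c(15,11) = 2749747.

2749747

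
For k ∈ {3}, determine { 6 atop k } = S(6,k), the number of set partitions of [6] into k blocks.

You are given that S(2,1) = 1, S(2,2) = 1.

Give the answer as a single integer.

90

@3  (3,1):1·1+0→1, (3,2):1·2+1→3, (3,3):0·3+1→1
@4  (4,1):1·1+0→1, (4,2):3·2+1→7, (4,3):1·3+3→6
@5  (5,2):7·2+1→15, (5,3):6·3+7→25
@6  (6,3):25·3+15→90
Read S(6,3) = 90.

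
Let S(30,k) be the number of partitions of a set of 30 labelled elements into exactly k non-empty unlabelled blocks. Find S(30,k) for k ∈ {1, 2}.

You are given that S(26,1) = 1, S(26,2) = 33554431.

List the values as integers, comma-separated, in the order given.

1, 536870911

@27  (27,1):1·1+0→1, (27,2):33554431·2+1→67108863
@28  (28,1):1·1+0→1, (28,2):67108863·2+1→134217727
@29  (29,1):1·1+0→1, (29,2):134217727·2+1→268435455
@30  (30,1):1·1+0→1, (30,2):268435455·2+1→536870911
Read S(30,1) = 1, S(30,2) = 536870911.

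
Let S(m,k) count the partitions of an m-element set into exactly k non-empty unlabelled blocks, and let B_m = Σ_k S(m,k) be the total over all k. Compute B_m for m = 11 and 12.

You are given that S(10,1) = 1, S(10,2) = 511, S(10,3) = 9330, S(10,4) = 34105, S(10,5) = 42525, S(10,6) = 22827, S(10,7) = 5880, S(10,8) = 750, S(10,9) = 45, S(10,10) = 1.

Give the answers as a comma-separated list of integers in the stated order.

678570, 4213597

[11] T[11,1]:1*1+0=1 · T[11,2]:2*511+1=1023 · T[11,3]:3*9330+511=28501 · T[11,4]:4*34105+9330=145750 · T[11,5]:5*42525+34105=246730 · T[11,6]:6*22827+42525=179487 · T[11,7]:7*5880+22827=63987 · T[11,8]:8*750+5880=11880 · T[11,9]:9*45+750=1155 · T[11,10]:10*1+45=55 · T[11,11]:11*0+1=1
[12] T[12,1]:1*1+0=1 · T[12,2]:2*1023+1=2047 · T[12,3]:3*28501+1023=86526 · T[12,4]:4*145750+28501=611501 · T[12,5]:5*246730+145750=1379400 · T[12,6]:6*179487+246730=1323652 · T[12,7]:7*63987+179487=627396 · T[12,8]:8*11880+63987=159027 · T[12,9]:9*1155+11880=22275 · T[12,10]:10*55+1155=1705 · T[12,11]:11*1+55=66 · T[12,12]:12*0+1=1
B_11 = ΣS(11,k) = 1+1023+28501+145750+246730+179487+63987+11880+1155+55+1 = 678570
B_12 = ΣS(12,k) = 1+2047+86526+611501+1379400+1323652+627396+159027+22275+1705+66+1 = 4213597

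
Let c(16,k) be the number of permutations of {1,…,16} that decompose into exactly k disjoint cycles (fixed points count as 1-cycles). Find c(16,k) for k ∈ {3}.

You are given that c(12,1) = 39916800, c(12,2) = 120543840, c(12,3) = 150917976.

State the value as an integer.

6165817614720

@13  (13,1):39916800·12+0→479001600, (13,2):120543840·12+39916800→1486442880, (13,3):150917976·12+120543840→1931559552
@14  (14,1):479001600·13+0→6227020800, (14,2):1486442880·13+479001600→19802759040, (14,3):1931559552·13+1486442880→26596717056
@15  (15,2):19802759040·14+6227020800→283465647360, (15,3):26596717056·14+19802759040→392156797824
@16  (16,3):392156797824·15+283465647360→6165817614720
Read c(16,3) = 6165817614720.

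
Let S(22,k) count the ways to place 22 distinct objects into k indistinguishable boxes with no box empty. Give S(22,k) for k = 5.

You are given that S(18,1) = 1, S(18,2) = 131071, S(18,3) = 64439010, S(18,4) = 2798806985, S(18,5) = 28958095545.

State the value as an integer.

19137821912055

[19] T[19,2]:2*131071+1=262143 · T[19,3]:3*64439010+131071=193448101 · T[19,4]:4*2798806985+64439010=11259666950 · T[19,5]:5*28958095545+2798806985=147589284710
[20] T[20,3]:3*193448101+262143=580606446 · T[20,4]:4*11259666950+193448101=45232115901 · T[20,5]:5*147589284710+11259666950=749206090500
[21] T[21,4]:4*45232115901+580606446=181509070050 · T[21,5]:5*749206090500+45232115901=3791262568401
[22] T[22,5]:5*3791262568401+181509070050=19137821912055
Read S(22,5) = 19137821912055.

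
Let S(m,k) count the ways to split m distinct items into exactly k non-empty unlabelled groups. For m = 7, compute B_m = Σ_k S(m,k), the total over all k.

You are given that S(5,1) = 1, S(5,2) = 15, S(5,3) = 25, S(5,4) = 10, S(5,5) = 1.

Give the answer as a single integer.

877

row 6: T[6][1]=1·1+0=1  T[6][2]=2·15+1=31  T[6][3]=3·25+15=90  T[6][4]=4·10+25=65  T[6][5]=5·1+10=15  T[6][6]=6·0+1=1
row 7: T[7][1]=1·1+0=1  T[7][2]=2·31+1=63  T[7][3]=3·90+31=301  T[7][4]=4·65+90=350  T[7][5]=5·15+65=140  T[7][6]=6·1+15=21  T[7][7]=7·0+1=1
B_7 = ΣS(7,k) = 1+63+301+350+140+21+1 = 877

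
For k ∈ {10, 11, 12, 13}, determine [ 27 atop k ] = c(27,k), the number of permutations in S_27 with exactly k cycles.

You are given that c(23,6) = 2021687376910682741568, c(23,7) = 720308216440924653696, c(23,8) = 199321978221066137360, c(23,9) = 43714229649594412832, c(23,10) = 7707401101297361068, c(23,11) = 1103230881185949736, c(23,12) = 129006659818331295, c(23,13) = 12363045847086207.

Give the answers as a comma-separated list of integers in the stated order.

r24: T_24,7=23×720308216440924653696+2021687376910682741568=18588776355051949776576; T_24,8=23×199321978221066137360+720308216440924653696=5304713715525445812976; T_24,9=23×43714229649594412832+199321978221066137360=1204749260161737632496; T_24,10=23×7707401101297361068+43714229649594412832=220984454979433717396; T_24,11=23×1103230881185949736+7707401101297361068=33081711368574204996; T_24,12=23×129006659818331295+1103230881185949736=4070384057007569521; T_24,13=23×12363045847086207+129006659818331295=413356714301314056
r25: T_25,8=24×5304713715525445812976+18588776355051949776576=145901905527662649288000; T_25,9=24×1204749260161737632496+5304713715525445812976=34218695959407148992880; T_25,10=24×220984454979433717396+1204749260161737632496=6508376179668146850000; T_25,11=24×33081711368574204996+220984454979433717396=1014945527825214637300; T_25,12=24×4070384057007569521+33081711368574204996=130770928736755873500; T_25,13=24×413356714301314056+4070384057007569521=13990945200239106865
r26: T_26,9=25×34218695959407148992880+145901905527662649288000=1001369304512841374110000; T_26,10=25×6508376179668146850000+34218695959407148992880=196928100451110820242880; T_26,11=25×1014945527825214637300+6508376179668146850000=31882014375298512782500; T_26,12=25×130770928736755873500+1014945527825214637300=4284218746244111474800; T_26,13=25×13990945200239106865+130770928736755873500=480544558742733545125
r27: T_27,10=26×196928100451110820242880+1001369304512841374110000=6121499916241722700424880; T_27,11=26×31882014375298512782500+196928100451110820242880=1025860474208872152587880; T_27,12=26×4284218746244111474800+31882014375298512782500=143271701777645411127300; T_27,13=26×480544558742733545125+4284218746244111474800=16778377273555183648050
Read c(27,10) = 6121499916241722700424880, c(27,11) = 1025860474208872152587880, c(27,12) = 143271701777645411127300, c(27,13) = 16778377273555183648050.

6121499916241722700424880, 1025860474208872152587880, 143271701777645411127300, 16778377273555183648050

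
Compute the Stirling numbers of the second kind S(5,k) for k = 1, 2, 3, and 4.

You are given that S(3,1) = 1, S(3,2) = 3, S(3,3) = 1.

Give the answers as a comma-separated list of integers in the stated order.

1, 15, 25, 10

r4: T_4,1=1×1+0=1; T_4,2=2×3+1=7; T_4,3=3×1+3=6; T_4,4=4×0+1=1
r5: T_5,1=1×1+0=1; T_5,2=2×7+1=15; T_5,3=3×6+7=25; T_5,4=4×1+6=10
Read S(5,1) = 1, S(5,2) = 15, S(5,3) = 25, S(5,4) = 10.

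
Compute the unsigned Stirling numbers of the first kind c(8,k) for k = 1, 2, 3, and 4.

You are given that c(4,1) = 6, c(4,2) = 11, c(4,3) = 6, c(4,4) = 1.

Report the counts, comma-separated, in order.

5040, 13068, 13132, 6769

r5: T_5,1=4×6+0=24; T_5,2=4×11+6=50; T_5,3=4×6+11=35; T_5,4=4×1+6=10
r6: T_6,1=5×24+0=120; T_6,2=5×50+24=274; T_6,3=5×35+50=225; T_6,4=5×10+35=85
r7: T_7,1=6×120+0=720; T_7,2=6×274+120=1764; T_7,3=6×225+274=1624; T_7,4=6×85+225=735
r8: T_8,1=7×720+0=5040; T_8,2=7×1764+720=13068; T_8,3=7×1624+1764=13132; T_8,4=7×735+1624=6769
Read c(8,1) = 5040, c(8,2) = 13068, c(8,3) = 13132, c(8,4) = 6769.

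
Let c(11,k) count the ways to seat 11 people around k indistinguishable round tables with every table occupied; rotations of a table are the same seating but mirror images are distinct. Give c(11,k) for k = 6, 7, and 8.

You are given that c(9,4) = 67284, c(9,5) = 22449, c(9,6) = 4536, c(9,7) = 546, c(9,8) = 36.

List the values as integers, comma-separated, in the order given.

902055, 157773, 18150

@10  (10,5):22449·9+67284→269325, (10,6):4536·9+22449→63273, (10,7):546·9+4536→9450, (10,8):36·9+546→870
@11  (11,6):63273·10+269325→902055, (11,7):9450·10+63273→157773, (11,8):870·10+9450→18150
Read c(11,6) = 902055, c(11,7) = 157773, c(11,8) = 18150.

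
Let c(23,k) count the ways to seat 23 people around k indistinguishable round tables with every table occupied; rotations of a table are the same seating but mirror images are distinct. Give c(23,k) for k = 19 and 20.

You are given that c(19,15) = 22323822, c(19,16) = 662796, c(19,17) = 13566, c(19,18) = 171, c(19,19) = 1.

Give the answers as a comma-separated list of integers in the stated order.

[20] T[20,16]:19*662796+22323822=34916946 · T[20,17]:19*13566+662796=920550 · T[20,18]:19*171+13566=16815 · T[20,19]:19*1+171=190 · T[20,20]:19*0+1=1
[21] T[21,17]:20*920550+34916946=53327946 · T[21,18]:20*16815+920550=1256850 · T[21,19]:20*190+16815=20615 · T[21,20]:20*1+190=210
[22] T[22,18]:21*1256850+53327946=79721796 · T[22,19]:21*20615+1256850=1689765 · T[22,20]:21*210+20615=25025
[23] T[23,19]:22*1689765+79721796=116896626 · T[23,20]:22*25025+1689765=2240315
Read c(23,19) = 116896626, c(23,20) = 2240315.

116896626, 2240315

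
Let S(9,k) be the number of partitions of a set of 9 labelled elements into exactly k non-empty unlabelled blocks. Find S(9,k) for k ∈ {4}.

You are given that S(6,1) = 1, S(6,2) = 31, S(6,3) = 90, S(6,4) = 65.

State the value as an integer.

[7] T[7,2]:2*31+1=63 · T[7,3]:3*90+31=301 · T[7,4]:4*65+90=350
[8] T[8,3]:3*301+63=966 · T[8,4]:4*350+301=1701
[9] T[9,4]:4*1701+966=7770
Read S(9,4) = 7770.

7770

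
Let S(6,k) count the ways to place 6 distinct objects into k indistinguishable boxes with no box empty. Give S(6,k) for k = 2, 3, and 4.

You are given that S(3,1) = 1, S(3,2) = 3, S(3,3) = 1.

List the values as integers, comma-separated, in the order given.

31, 90, 65

row 4: T[4][1]=1·1+0=1  T[4][2]=2·3+1=7  T[4][3]=3·1+3=6  T[4][4]=4·0+1=1
row 5: T[5][1]=1·1+0=1  T[5][2]=2·7+1=15  T[5][3]=3·6+7=25  T[5][4]=4·1+6=10
row 6: T[6][2]=2·15+1=31  T[6][3]=3·25+15=90  T[6][4]=4·10+25=65
Read S(6,2) = 31, S(6,3) = 90, S(6,4) = 65.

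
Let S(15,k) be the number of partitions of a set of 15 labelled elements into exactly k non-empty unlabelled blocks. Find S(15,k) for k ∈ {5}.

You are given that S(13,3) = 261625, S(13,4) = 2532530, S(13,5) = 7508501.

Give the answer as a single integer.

210766920

[14] T[14,4]:4*2532530+261625=10391745 · T[14,5]:5*7508501+2532530=40075035
[15] T[15,5]:5*40075035+10391745=210766920
Read S(15,5) = 210766920.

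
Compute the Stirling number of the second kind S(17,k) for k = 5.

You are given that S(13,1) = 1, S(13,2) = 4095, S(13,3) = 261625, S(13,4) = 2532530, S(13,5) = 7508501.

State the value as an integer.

5652751651

[14] T[14,2]:2*4095+1=8191 · T[14,3]:3*261625+4095=788970 · T[14,4]:4*2532530+261625=10391745 · T[14,5]:5*7508501+2532530=40075035
[15] T[15,3]:3*788970+8191=2375101 · T[15,4]:4*10391745+788970=42355950 · T[15,5]:5*40075035+10391745=210766920
[16] T[16,4]:4*42355950+2375101=171798901 · T[16,5]:5*210766920+42355950=1096190550
[17] T[17,5]:5*1096190550+171798901=5652751651
Read S(17,5) = 5652751651.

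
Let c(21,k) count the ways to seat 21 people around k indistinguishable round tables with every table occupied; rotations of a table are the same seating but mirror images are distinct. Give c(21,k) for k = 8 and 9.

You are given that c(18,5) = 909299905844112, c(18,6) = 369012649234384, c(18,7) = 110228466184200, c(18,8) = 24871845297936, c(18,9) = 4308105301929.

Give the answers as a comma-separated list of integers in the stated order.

@19  (19,6):369012649234384·18+909299905844112→7551527592063024, (19,7):110228466184200·18+369012649234384→2353125040549984, (19,8):24871845297936·18+110228466184200→557921681547048, (19,9):4308105301929·18+24871845297936→102417740732658
@20  (20,7):2353125040549984·19+7551527592063024→52260903362512720, (20,8):557921681547048·19+2353125040549984→12953636989943896, (20,9):102417740732658·19+557921681547048→2503858755467550
@21  (21,8):12953636989943896·20+52260903362512720→311333643161390640, (21,9):2503858755467550·20+12953636989943896→63030812099294896
Read c(21,8) = 311333643161390640, c(21,9) = 63030812099294896.

311333643161390640, 63030812099294896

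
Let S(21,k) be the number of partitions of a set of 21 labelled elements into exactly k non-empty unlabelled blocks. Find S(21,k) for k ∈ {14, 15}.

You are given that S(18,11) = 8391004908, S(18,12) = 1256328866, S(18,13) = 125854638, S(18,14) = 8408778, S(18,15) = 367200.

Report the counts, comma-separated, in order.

149304004500, 13087462580

@19  (19,12):1256328866·12+8391004908→23466951300, (19,13):125854638·13+1256328866→2892439160, (19,14):8408778·14+125854638→243577530, (19,15):367200·15+8408778→13916778
@20  (20,13):2892439160·13+23466951300→61068660380, (20,14):243577530·14+2892439160→6302524580, (20,15):13916778·15+243577530→452329200
@21  (21,14):6302524580·14+61068660380→149304004500, (21,15):452329200·15+6302524580→13087462580
Read S(21,14) = 149304004500, S(21,15) = 13087462580.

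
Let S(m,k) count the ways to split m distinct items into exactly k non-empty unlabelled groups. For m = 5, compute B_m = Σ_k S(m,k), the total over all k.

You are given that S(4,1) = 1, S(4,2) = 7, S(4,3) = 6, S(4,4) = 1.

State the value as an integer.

row 5: T[5][1]=1·1+0=1  T[5][2]=2·7+1=15  T[5][3]=3·6+7=25  T[5][4]=4·1+6=10  T[5][5]=5·0+1=1
B_5 = ΣS(5,k) = 1+15+25+10+1 = 52

52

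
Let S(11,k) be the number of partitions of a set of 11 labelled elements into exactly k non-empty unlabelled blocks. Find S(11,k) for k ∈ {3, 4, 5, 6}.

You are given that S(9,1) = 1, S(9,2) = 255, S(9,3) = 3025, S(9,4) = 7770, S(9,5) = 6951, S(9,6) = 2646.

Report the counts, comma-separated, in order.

i=10: T(10,2)=1+2·255=511 | T(10,3)=255+3·3025=9330 | T(10,4)=3025+4·7770=34105 | T(10,5)=7770+5·6951=42525 | T(10,6)=6951+6·2646=22827
i=11: T(11,3)=511+3·9330=28501 | T(11,4)=9330+4·34105=145750 | T(11,5)=34105+5·42525=246730 | T(11,6)=42525+6·22827=179487
Read S(11,3) = 28501, S(11,4) = 145750, S(11,5) = 246730, S(11,6) = 179487.

28501, 145750, 246730, 179487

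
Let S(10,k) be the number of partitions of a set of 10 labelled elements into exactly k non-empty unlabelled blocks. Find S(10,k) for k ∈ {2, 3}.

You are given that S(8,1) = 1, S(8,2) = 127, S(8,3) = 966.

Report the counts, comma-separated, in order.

[9] T[9,1]:1*1+0=1 · T[9,2]:2*127+1=255 · T[9,3]:3*966+127=3025
[10] T[10,2]:2*255+1=511 · T[10,3]:3*3025+255=9330
Read S(10,2) = 511, S(10,3) = 9330.

511, 9330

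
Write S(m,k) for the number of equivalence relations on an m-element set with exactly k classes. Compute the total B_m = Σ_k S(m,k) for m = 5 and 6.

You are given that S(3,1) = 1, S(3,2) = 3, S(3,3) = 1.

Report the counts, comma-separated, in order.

52, 203

r4: T_4,1=1×1+0=1; T_4,2=2×3+1=7; T_4,3=3×1+3=6; T_4,4=4×0+1=1
r5: T_5,1=1×1+0=1; T_5,2=2×7+1=15; T_5,3=3×6+7=25; T_5,4=4×1+6=10; T_5,5=5×0+1=1
r6: T_6,1=1×1+0=1; T_6,2=2×15+1=31; T_6,3=3×25+15=90; T_6,4=4×10+25=65; T_6,5=5×1+10=15; T_6,6=6×0+1=1
B_5 = ΣS(5,k) = 1+15+25+10+1 = 52
B_6 = ΣS(6,k) = 1+31+90+65+15+1 = 203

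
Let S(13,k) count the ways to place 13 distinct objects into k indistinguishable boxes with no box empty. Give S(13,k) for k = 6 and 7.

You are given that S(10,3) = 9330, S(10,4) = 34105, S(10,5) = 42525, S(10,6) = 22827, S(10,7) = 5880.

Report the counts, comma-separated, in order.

9321312, 5715424

r11: T_11,4=4×34105+9330=145750; T_11,5=5×42525+34105=246730; T_11,6=6×22827+42525=179487; T_11,7=7×5880+22827=63987
r12: T_12,5=5×246730+145750=1379400; T_12,6=6×179487+246730=1323652; T_12,7=7×63987+179487=627396
r13: T_13,6=6×1323652+1379400=9321312; T_13,7=7×627396+1323652=5715424
Read S(13,6) = 9321312, S(13,7) = 5715424.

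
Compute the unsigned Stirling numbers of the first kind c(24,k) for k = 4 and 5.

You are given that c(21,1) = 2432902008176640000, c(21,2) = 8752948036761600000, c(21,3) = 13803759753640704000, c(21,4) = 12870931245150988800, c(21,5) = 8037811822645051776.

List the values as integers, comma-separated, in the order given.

i=22: T(22,2)=2432902008176640000+21·8752948036761600000=186244810780170240000 | T(22,3)=8752948036761600000+21·13803759753640704000=298631902863216384000 | T(22,4)=13803759753640704000+21·12870931245150988800=284093315901811468800 | T(22,5)=12870931245150988800+21·8037811822645051776=181664979520697076096
i=23: T(23,3)=186244810780170240000+22·298631902863216384000=6756146673770930688000 | T(23,4)=298631902863216384000+22·284093315901811468800=6548684852703068697600 | T(23,5)=284093315901811468800+22·181664979520697076096=4280722865357147142912
i=24: T(24,4)=6756146673770930688000+23·6548684852703068697600=157375898285941510732800 | T(24,5)=6548684852703068697600+23·4280722865357147142912=105005310755917452984576
Read c(24,4) = 157375898285941510732800, c(24,5) = 105005310755917452984576.

157375898285941510732800, 105005310755917452984576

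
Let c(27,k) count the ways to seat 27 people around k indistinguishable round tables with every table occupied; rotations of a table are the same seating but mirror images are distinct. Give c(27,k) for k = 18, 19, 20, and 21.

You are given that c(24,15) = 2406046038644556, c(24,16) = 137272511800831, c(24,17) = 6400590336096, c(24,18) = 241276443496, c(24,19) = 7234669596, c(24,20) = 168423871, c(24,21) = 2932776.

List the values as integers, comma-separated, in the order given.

[25] T[25,16]:24*137272511800831+2406046038644556=5700586321864500 · T[25,17]:24*6400590336096+137272511800831=290886679867135 · T[25,18]:24*241276443496+6400590336096=12191224980000 · T[25,19]:24*7234669596+241276443496=414908513800 · T[25,20]:24*168423871+7234669596=11276842500 · T[25,21]:24*2932776+168423871=238810495
[26] T[26,17]:25*290886679867135+5700586321864500=12972753318542875 · T[26,18]:25*12191224980000+290886679867135=595667304367135 · T[26,19]:25*414908513800+12191224980000=22563937825000 · T[26,20]:25*11276842500+414908513800=696829576300 · T[26,21]:25*238810495+11276842500=17247104875
[27] T[27,18]:26*595667304367135+12972753318542875=28460103232088385 · T[27,19]:26*22563937825000+595667304367135=1182329687817135 · T[27,20]:26*696829576300+22563937825000=40681506808800 · T[27,21]:26*17247104875+696829576300=1145254303050
Read c(27,18) = 28460103232088385, c(27,19) = 1182329687817135, c(27,20) = 40681506808800, c(27,21) = 1145254303050.

28460103232088385, 1182329687817135, 40681506808800, 1145254303050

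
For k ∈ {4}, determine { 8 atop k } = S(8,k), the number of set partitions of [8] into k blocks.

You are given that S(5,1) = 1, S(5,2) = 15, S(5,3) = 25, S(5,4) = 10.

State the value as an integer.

1701

i=6: T(6,2)=1+2·15=31 | T(6,3)=15+3·25=90 | T(6,4)=25+4·10=65
i=7: T(7,3)=31+3·90=301 | T(7,4)=90+4·65=350
i=8: T(8,4)=301+4·350=1701
Read S(8,4) = 1701.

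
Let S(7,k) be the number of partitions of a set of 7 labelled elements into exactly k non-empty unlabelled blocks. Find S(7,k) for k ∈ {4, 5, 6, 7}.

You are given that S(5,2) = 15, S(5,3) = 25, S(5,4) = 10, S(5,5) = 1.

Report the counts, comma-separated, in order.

[6] T[6,3]:3*25+15=90 · T[6,4]:4*10+25=65 · T[6,5]:5*1+10=15 · T[6,6]:6*0+1=1
[7] T[7,4]:4*65+90=350 · T[7,5]:5*15+65=140 · T[7,6]:6*1+15=21 · T[7,7]:7*0+1=1
Read S(7,4) = 350, S(7,5) = 140, S(7,6) = 21, S(7,7) = 1.

350, 140, 21, 1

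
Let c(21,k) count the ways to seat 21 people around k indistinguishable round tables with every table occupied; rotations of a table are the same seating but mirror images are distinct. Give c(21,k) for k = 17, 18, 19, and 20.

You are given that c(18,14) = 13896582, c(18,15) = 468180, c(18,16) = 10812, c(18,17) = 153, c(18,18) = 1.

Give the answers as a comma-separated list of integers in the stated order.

53327946, 1256850, 20615, 210

i=19: T(19,15)=13896582+18·468180=22323822 | T(19,16)=468180+18·10812=662796 | T(19,17)=10812+18·153=13566 | T(19,18)=153+18·1=171 | T(19,19)=1+18·0=1
i=20: T(20,16)=22323822+19·662796=34916946 | T(20,17)=662796+19·13566=920550 | T(20,18)=13566+19·171=16815 | T(20,19)=171+19·1=190 | T(20,20)=1+19·0=1
i=21: T(21,17)=34916946+20·920550=53327946 | T(21,18)=920550+20·16815=1256850 | T(21,19)=16815+20·190=20615 | T(21,20)=190+20·1=210
Read c(21,17) = 53327946, c(21,18) = 1256850, c(21,19) = 20615, c(21,20) = 210.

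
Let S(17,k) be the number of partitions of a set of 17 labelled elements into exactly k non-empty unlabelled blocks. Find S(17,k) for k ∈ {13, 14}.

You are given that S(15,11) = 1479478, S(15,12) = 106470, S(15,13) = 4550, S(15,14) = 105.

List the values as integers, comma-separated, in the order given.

row 16: T[16][12]=12·106470+1479478=2757118  T[16][13]=13·4550+106470=165620  T[16][14]=14·105+4550=6020
row 17: T[17][13]=13·165620+2757118=4910178  T[17][14]=14·6020+165620=249900
Read S(17,13) = 4910178, S(17,14) = 249900.

4910178, 249900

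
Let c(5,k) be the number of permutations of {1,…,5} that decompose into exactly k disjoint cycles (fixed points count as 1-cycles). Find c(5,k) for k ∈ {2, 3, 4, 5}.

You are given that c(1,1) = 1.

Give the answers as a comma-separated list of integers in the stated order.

50, 35, 10, 1

@2  (2,1):1·1+0→1, (2,2):0·1+1→1
@3  (3,1):1·2+0→2, (3,2):1·2+1→3, (3,3):0·2+1→1
@4  (4,1):2·3+0→6, (4,2):3·3+2→11, (4,3):1·3+3→6, (4,4):0·3+1→1
@5  (5,2):11·4+6→50, (5,3):6·4+11→35, (5,4):1·4+6→10, (5,5):0·4+1→1
Read c(5,2) = 50, c(5,3) = 35, c(5,4) = 10, c(5,5) = 1.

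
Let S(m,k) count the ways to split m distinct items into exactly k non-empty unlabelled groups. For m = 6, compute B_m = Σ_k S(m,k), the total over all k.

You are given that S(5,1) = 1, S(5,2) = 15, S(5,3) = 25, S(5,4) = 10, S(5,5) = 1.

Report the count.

203

@6  (6,1):1·1+0→1, (6,2):15·2+1→31, (6,3):25·3+15→90, (6,4):10·4+25→65, (6,5):1·5+10→15, (6,6):0·6+1→1
B_6 = ΣS(6,k) = 1+31+90+65+15+1 = 203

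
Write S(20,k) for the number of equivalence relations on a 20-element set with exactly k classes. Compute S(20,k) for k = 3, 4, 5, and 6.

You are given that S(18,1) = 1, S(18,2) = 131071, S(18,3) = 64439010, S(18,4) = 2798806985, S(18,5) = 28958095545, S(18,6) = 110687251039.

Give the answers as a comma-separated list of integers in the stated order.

i=19: T(19,2)=1+2·131071=262143 | T(19,3)=131071+3·64439010=193448101 | T(19,4)=64439010+4·2798806985=11259666950 | T(19,5)=2798806985+5·28958095545=147589284710 | T(19,6)=28958095545+6·110687251039=693081601779
i=20: T(20,3)=262143+3·193448101=580606446 | T(20,4)=193448101+4·11259666950=45232115901 | T(20,5)=11259666950+5·147589284710=749206090500 | T(20,6)=147589284710+6·693081601779=4306078895384
Read S(20,3) = 580606446, S(20,4) = 45232115901, S(20,5) = 749206090500, S(20,6) = 4306078895384.

580606446, 45232115901, 749206090500, 4306078895384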